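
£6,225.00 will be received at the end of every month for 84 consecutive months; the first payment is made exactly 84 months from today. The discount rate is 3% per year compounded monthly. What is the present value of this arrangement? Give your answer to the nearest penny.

Ordinary annuity of 84 payments, first payment at period 84.
Periodic rate r = 0.03/12 per month; n is counted in months.
The ordinary-annuity PV formula values the stream one period before the first payment (period 83); discount that back 83 periods:
PV₀ = 6,225 × [1 − (1+r)^−84] / r × (1+r)^−83 = £382,934.43

£382,934.43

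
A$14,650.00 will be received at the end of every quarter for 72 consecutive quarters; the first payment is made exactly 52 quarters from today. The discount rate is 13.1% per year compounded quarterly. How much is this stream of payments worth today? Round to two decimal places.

A$77,975.06

Ordinary annuity of 72 payments, first payment at period 52.
Periodic rate r = 0.131/4 per quarter; n is counted in quarters.
The ordinary-annuity PV formula values the stream one period before the first payment (period 51); discount that back 51 periods:
PV₀ = 14,650 × [1 − (1+r)^−72] / r × (1+r)^−51 = A$77,975.06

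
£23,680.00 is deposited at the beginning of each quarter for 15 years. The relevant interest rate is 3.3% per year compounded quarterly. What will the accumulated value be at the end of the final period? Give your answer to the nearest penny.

£1,843,959.85

This is an annuity due: 60 deposits of £23,680.00 at the beginning of each quarter.
Periodic rate r = 0.033/4 per quarter; n is counted in quarters.
FV = PMT × [((1+r)^n − 1)/r] × (1+r) = 23,680 × [(1+r)^60 − 1] / r × (1+r) = £1,843,959.85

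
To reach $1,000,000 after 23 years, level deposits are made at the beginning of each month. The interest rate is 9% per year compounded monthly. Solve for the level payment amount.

Level annuity due; solve FV = PMT × [((1+r)^n − 1)/r] × (1+r) for PMT.
Periodic rate r = 0.09/12 per month; n is counted in months.
With n = 276: PMT = 1,000,000 / ([((1+r)^n − 1)/r] × (1+r)) = $1,084.55

$1,084.55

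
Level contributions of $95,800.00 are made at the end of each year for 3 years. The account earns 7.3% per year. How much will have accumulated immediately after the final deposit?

$308,890.72

This is an ordinary annuity: 3 deposits of $95,800.00 at the end of each year.
Periodic rate r = 0.073 per year.
FV = PMT × [((1+r)^n − 1)/r] = 95,800 × [(1+r)^3 − 1] / r = $308,890.72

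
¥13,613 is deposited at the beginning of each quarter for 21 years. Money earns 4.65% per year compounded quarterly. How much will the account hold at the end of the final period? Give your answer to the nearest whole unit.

This is an annuity due: 84 deposits of ¥13,613 at the beginning of each quarter.
Periodic rate r = 0.0465/4 per quarter; n is counted in quarters.
FV = PMT × [((1+r)^n − 1)/r] × (1+r) = 13,613 × [(1+r)^84 − 1] / r × (1+r) = ¥1,943,061

¥1,943,061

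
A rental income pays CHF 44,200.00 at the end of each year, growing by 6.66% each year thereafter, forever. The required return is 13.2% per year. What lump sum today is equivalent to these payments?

CHF 675,840.98

Periodic rate r = 0.132 per year.
Growing perpetuity (Gordon): PV = PMT₁ / (r − g) = 44,200 / (r − 0.0666) = CHF 675,840.98.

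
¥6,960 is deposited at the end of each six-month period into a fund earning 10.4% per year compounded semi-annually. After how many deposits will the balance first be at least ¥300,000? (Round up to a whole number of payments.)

24 payments

Periodic rate r = 0.104/2 per half-year; n is counted in half-years.
Ordinary annuity FV: 300,000 = 6,960 × [((1+r)^n − 1)/r].
(1+r)^n = 1 + 300,000 × r / 6,960, so n = ln(1 + 300,000·r/6,960) / ln(1+r) = 23.20.
Round up to a whole number of payments: n = 24.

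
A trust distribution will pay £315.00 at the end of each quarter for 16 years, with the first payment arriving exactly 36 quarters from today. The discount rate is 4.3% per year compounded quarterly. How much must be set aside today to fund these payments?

Ordinary annuity of 64 payments, first payment at period 36.
Periodic rate r = 0.043/4 per quarter; n is counted in quarters.
The ordinary-annuity PV formula values the stream one period before the first payment (period 35); discount that back 35 periods:
PV₀ = 315 × [1 − (1+r)^−64] / r × (1+r)^−35 = £9,987.96

£9,987.96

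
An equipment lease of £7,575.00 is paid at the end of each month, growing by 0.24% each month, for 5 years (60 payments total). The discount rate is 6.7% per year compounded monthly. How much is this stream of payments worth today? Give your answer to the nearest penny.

£412,238.54

Periodic rate r = 0.067/12 per month; n is counted in months.
Growing ordinary annuity: PV = PMT₁ × [1 − ((1+g)/(1+r))^n] / (r − g) = 7,575 × [1 − ((1+0.0024)/(1+r))^60] / (r − 0.0024) = £412,238.54.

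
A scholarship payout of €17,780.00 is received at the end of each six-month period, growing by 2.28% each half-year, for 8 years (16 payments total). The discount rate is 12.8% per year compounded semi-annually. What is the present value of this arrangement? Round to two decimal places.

€202,139.35

Periodic rate r = 0.128/2 per half-year; n is counted in half-years.
Growing ordinary annuity: PV = PMT₁ × [1 − ((1+g)/(1+r))^n] / (r − g) = 17,780 × [1 − ((1+0.0228)/(1+r))^16] / (r − 0.0228) = €202,139.35.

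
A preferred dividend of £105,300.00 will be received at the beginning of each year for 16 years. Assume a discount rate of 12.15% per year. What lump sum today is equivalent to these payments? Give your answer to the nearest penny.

£816,776.96

This is an annuity due: 16 payments of £105,300.00 at the beginning of each year.
Periodic rate r = 0.1215 per year.
PV = PMT × [(1 − (1+r)^−n)/r] × (1+r) = 105,300 × [1 − (1+r)^−16] / r × (1+r) = £816,776.96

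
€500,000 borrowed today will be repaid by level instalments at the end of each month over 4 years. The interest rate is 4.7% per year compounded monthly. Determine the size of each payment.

€11,446.82

Level ordinary annuity; solve PV = PMT × [(1 − (1+r)^−n)/r] for PMT.
Periodic rate r = 0.047/12 per month; n is counted in months.
With n = 48: PMT = 500,000 / ([(1 − (1+r)^−n)/r]) = €11,446.82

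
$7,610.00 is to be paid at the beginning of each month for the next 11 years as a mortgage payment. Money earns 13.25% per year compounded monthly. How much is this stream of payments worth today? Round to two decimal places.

This is an annuity due: 132 payments of $7,610.00 at the beginning of each month.
Periodic rate r = 0.1325/12 per month; n is counted in months.
PV = PMT × [(1 − (1+r)^−n)/r] × (1+r) = 7,610 × [1 − (1+r)^−132] / r × (1+r) = $533,285.09

$533,285.09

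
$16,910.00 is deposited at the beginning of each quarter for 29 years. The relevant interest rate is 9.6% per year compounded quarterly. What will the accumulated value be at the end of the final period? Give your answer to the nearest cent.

This is an annuity due: 116 deposits of $16,910.00 at the beginning of each quarter.
Periodic rate r = 0.096/4 per quarter; n is counted in quarters.
FV = PMT × [((1+r)^n − 1)/r] × (1+r) = 16,910 × [(1+r)^116 − 1] / r × (1+r) = $10,577,175.84

$10,577,175.84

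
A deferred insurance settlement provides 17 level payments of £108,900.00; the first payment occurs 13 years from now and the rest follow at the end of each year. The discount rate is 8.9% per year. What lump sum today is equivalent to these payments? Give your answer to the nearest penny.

Ordinary annuity of 17 payments, first payment at period 13.
Periodic rate r = 0.089 per year.
The ordinary-annuity PV formula values the stream one period before the first payment (period 12); discount that back 12 periods:
PV₀ = 108,900 × [1 − (1+r)^−17] / r × (1+r)^−12 = £336,613.13

£336,613.13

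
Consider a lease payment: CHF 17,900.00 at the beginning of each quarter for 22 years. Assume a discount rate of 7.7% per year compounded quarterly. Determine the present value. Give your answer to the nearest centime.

CHF 770,759.38

This is an annuity due: 88 payments of CHF 17,900.00 at the beginning of each quarter.
Periodic rate r = 0.077/4 per quarter; n is counted in quarters.
PV = PMT × [(1 − (1+r)^−n)/r] × (1+r) = 17,900 × [1 − (1+r)^−88] / r × (1+r) = CHF 770,759.38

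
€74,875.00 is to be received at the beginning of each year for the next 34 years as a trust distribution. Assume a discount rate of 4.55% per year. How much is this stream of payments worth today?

€1,341,485.50

This is an annuity due: 34 payments of €74,875.00 at the beginning of each year.
Periodic rate r = 0.0455 per year.
PV = PMT × [(1 − (1+r)^−n)/r] × (1+r) = 74,875 × [1 − (1+r)^−34] / r × (1+r) = €1,341,485.50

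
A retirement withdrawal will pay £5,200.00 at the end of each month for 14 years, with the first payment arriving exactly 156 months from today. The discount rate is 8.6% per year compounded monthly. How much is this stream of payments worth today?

£167,602.05

Ordinary annuity of 168 payments, first payment at period 156.
Periodic rate r = 0.086/12 per month; n is counted in months.
The ordinary-annuity PV formula values the stream one period before the first payment (period 155); discount that back 155 periods:
PV₀ = 5,200 × [1 − (1+r)^−168] / r × (1+r)^−155 = £167,602.05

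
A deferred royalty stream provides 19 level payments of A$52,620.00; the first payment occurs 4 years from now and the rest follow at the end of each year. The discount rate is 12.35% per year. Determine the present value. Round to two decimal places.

Ordinary annuity of 19 payments, first payment at period 4.
Periodic rate r = 0.1235 per year.
The ordinary-annuity PV formula values the stream one period before the first payment (period 3); discount that back 3 periods:
PV₀ = 52,620 × [1 − (1+r)^−19] / r × (1+r)^−3 = A$267,568.99

A$267,568.99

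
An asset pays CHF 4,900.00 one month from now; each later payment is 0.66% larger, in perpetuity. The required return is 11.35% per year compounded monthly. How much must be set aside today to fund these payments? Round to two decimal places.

Periodic rate r = 0.1135/12 per month.
Growing perpetuity (Gordon): PV = PMT₁ / (r − g) = 4,900 / (r − 0.0066) = CHF 1,714,285.71.

CHF 1,714,285.71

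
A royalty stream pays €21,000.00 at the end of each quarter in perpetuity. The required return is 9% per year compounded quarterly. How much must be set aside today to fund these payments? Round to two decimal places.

€933,333.33

Periodic rate r = 0.09/4 per quarter.
Level perpetuity: PV = PMT / r = 21,000 / (0.09/4) = €933,333.33.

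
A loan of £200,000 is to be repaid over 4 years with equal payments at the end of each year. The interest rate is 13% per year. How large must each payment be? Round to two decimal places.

Level ordinary annuity; solve PV = PMT × [(1 − (1+r)^−n)/r] for PMT.
Periodic rate r = 0.13 per year.
With n = 4: PMT = 200,000 / ([(1 − (1+r)^−n)/r]) = £67,238.84

£67,238.84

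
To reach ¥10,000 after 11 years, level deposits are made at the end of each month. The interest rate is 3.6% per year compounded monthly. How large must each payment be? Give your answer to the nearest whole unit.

¥62

Level ordinary annuity; solve FV = PMT × [((1+r)^n − 1)/r] for PMT.
Periodic rate r = 0.036/12 per month; n is counted in months.
With n = 132: PMT = 10,000 / ([((1+r)^n − 1)/r]) = ¥62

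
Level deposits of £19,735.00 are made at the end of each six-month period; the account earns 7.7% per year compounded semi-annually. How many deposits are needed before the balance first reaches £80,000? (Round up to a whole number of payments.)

4 payments

Periodic rate r = 0.077/2 per half-year; n is counted in half-years.
Ordinary annuity FV: 80,000 = 19,735 × [((1+r)^n − 1)/r].
(1+r)^n = 1 + 80,000 × r / 19,735, so n = ln(1 + 80,000·r/19,735) / ln(1+r) = 3.84.
Round up to a whole number of payments: n = 4.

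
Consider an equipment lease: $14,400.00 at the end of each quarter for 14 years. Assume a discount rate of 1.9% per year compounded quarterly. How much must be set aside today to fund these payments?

$706,594.51

This is an ordinary annuity: 56 payments of $14,400.00 at the end of each quarter.
Periodic rate r = 0.019/4 per quarter; n is counted in quarters.
PV = PMT × [(1 − (1+r)^−n)/r] = 14,400 × [1 − (1+r)^−56] / r = $706,594.51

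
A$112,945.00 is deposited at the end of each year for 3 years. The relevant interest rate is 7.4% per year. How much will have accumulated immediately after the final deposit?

This is an ordinary annuity: 3 deposits of A$112,945.00 at the end of each year.
Periodic rate r = 0.074 per year.
FV = PMT × [((1+r)^n − 1)/r] = 112,945 × [(1+r)^3 − 1] / r = A$364,527.28

A$364,527.28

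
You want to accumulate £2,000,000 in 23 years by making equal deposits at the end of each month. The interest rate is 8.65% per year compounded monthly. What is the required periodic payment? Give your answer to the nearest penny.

£2,303.02

Level ordinary annuity; solve FV = PMT × [((1+r)^n − 1)/r] for PMT.
Periodic rate r = 0.0865/12 per month; n is counted in months.
With n = 276: PMT = 2,000,000 / ([((1+r)^n − 1)/r]) = £2,303.02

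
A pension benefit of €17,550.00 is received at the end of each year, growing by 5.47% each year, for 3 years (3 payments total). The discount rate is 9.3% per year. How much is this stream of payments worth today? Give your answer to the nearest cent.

Periodic rate r = 0.093 per year.
Growing ordinary annuity: PV = PMT₁ × [1 − ((1+g)/(1+r))^n] / (r − g) = 17,550 × [1 − ((1+0.0547)/(1+r))^3] / (r − 0.0547) = €46,501.95.

€46,501.95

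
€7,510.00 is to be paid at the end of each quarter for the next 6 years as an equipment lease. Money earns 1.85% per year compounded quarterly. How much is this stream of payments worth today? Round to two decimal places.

This is an ordinary annuity: 24 payments of €7,510.00 at the end of each quarter.
Periodic rate r = 0.0185/4 per quarter; n is counted in quarters.
PV = PMT × [(1 − (1+r)^−n)/r] = 7,510 × [1 − (1+r)^−24] / r = €170,224.84

€170,224.84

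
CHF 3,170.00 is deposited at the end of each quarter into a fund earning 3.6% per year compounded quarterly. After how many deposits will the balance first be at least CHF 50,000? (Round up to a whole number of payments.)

15 payments

Periodic rate r = 0.036/4 per quarter; n is counted in quarters.
Ordinary annuity FV: 50,000 = 3,170 × [((1+r)^n − 1)/r].
(1+r)^n = 1 + 50,000 × r / 3,170, so n = ln(1 + 50,000·r/3,170) / ln(1+r) = 14.82.
Round up to a whole number of payments: n = 15.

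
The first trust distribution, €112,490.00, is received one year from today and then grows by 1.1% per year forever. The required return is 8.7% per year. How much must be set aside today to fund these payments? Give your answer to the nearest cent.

€1,480,131.58

Periodic rate r = 0.087 per year.
Growing perpetuity (Gordon): PV = PMT₁ / (r − g) = 112,490 / (r − 0.011) = €1,480,131.58.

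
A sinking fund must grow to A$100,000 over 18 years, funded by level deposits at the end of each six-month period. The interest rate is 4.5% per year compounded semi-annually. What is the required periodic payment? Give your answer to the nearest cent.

A$1,832.52

Level ordinary annuity; solve FV = PMT × [((1+r)^n − 1)/r] for PMT.
Periodic rate r = 0.045/2 per half-year; n is counted in half-years.
With n = 36: PMT = 100,000 / ([((1+r)^n − 1)/r]) = A$1,832.52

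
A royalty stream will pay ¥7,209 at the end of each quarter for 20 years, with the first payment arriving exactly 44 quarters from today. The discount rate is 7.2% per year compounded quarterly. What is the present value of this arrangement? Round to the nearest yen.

¥141,342

Ordinary annuity of 80 payments, first payment at period 44.
Periodic rate r = 0.072/4 per quarter; n is counted in quarters.
The ordinary-annuity PV formula values the stream one period before the first payment (period 43); discount that back 43 periods:
PV₀ = 7,209 × [1 − (1+r)^−80] / r × (1+r)^−43 = ¥141,342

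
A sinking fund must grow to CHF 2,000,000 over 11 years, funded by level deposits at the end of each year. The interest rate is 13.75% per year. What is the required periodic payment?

Level ordinary annuity; solve FV = PMT × [((1+r)^n − 1)/r] for PMT.
Periodic rate r = 0.1375 per year.
With n = 11: PMT = 2,000,000 / ([((1+r)^n − 1)/r]) = CHF 87,988.90

CHF 87,988.90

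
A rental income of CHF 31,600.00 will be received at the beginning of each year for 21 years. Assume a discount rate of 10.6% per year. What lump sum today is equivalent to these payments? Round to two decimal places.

CHF 289,968.56

This is an annuity due: 21 payments of CHF 31,600.00 at the beginning of each year.
Periodic rate r = 0.106 per year.
PV = PMT × [(1 − (1+r)^−n)/r] × (1+r) = 31,600 × [1 − (1+r)^−21] / r × (1+r) = CHF 289,968.56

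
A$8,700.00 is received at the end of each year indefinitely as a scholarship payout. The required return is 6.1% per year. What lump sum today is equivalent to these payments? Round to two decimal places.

A$142,622.95

Periodic rate r = 0.061 per year.
Level perpetuity: PV = PMT / r = 8,700 / (0.061) = A$142,622.95.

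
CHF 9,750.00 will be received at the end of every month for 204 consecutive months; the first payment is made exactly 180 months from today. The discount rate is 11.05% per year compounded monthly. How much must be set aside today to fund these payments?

Ordinary annuity of 204 payments, first payment at period 180.
Periodic rate r = 0.1105/12 per month; n is counted in months.
The ordinary-annuity PV formula values the stream one period before the first payment (period 179); discount that back 179 periods:
PV₀ = 9,750 × [1 − (1+r)^−204] / r × (1+r)^−179 = CHF 173,601.97

CHF 173,601.97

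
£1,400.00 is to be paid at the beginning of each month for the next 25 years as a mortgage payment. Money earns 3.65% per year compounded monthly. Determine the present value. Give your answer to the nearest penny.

£276,046.11

This is an annuity due: 300 payments of £1,400.00 at the beginning of each month.
Periodic rate r = 0.0365/12 per month; n is counted in months.
PV = PMT × [(1 − (1+r)^−n)/r] × (1+r) = 1,400 × [1 − (1+r)^−300] / r × (1+r) = £276,046.11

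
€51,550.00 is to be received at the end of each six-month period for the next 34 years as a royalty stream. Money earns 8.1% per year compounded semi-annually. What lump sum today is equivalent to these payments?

This is an ordinary annuity: 68 payments of €51,550.00 at the end of each six-month period.
Periodic rate r = 0.081/2 per half-year; n is counted in half-years.
PV = PMT × [(1 − (1+r)^−n)/r] = 51,550 × [1 − (1+r)^−68] / r = €1,187,271.40

€1,187,271.40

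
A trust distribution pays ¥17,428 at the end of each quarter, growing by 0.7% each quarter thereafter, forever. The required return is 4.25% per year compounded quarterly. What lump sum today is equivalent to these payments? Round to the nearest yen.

¥4,807,724

Periodic rate r = 0.0425/4 per quarter.
Growing perpetuity (Gordon): PV = PMT₁ / (r − g) = 17,428 / (r − 0.007) = ¥4,807,724.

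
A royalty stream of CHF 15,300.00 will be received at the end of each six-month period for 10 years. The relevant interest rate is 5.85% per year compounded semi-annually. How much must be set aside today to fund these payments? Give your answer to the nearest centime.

This is an ordinary annuity: 20 payments of CHF 15,300.00 at the end of each six-month period.
Periodic rate r = 0.0585/2 per half-year; n is counted in half-years.
PV = PMT × [(1 − (1+r)^−n)/r] = 15,300 × [1 − (1+r)^−20] / r = CHF 229,211.80

CHF 229,211.80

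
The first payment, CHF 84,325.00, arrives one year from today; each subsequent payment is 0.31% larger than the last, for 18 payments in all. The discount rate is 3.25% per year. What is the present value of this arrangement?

Periodic rate r = 0.0325 per year.
Growing ordinary annuity: PV = PMT₁ × [1 − ((1+g)/(1+r))^n] / (r − g) = 84,325 × [1 − ((1+0.0031)/(1+r))^18] / (r − 0.0031) = CHF 1,162,962.90.

CHF 1,162,962.90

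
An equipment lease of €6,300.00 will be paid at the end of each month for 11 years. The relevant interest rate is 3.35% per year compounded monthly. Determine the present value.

This is an ordinary annuity: 132 payments of €6,300.00 at the end of each month.
Periodic rate r = 0.0335/12 per month; n is counted in months.
PV = PMT × [(1 − (1+r)^−n)/r] = 6,300 × [1 − (1+r)^−132] / r = €694,783.27

€694,783.27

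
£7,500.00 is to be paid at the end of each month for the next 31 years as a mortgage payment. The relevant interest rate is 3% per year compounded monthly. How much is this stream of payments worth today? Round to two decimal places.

This is an ordinary annuity: 372 payments of £7,500.00 at the end of each month.
Periodic rate r = 0.03/12 per month; n is counted in months.
PV = PMT × [(1 − (1+r)^−n)/r] = 7,500 × [1 − (1+r)^−372] / r = £1,814,964.35

£1,814,964.35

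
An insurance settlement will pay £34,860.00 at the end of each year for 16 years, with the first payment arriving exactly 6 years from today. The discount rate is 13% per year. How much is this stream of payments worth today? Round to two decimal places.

£124,949.35

Ordinary annuity of 16 payments, first payment at period 6.
Periodic rate r = 0.13 per year.
The ordinary-annuity PV formula values the stream one period before the first payment (period 5); discount that back 5 periods:
PV₀ = 34,860 × [1 − (1+r)^−16] / r × (1+r)^−5 = £124,949.35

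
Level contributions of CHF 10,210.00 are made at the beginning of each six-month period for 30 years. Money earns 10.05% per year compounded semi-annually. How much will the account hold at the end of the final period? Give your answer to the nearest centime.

This is an annuity due: 60 deposits of CHF 10,210.00 at the beginning of each six-month period.
Periodic rate r = 0.1005/2 per half-year; n is counted in half-years.
FV = PMT × [((1+r)^n − 1)/r] × (1+r) = 10,210 × [(1+r)^60 − 1] / r × (1+r) = CHF 3,829,978.66

CHF 3,829,978.66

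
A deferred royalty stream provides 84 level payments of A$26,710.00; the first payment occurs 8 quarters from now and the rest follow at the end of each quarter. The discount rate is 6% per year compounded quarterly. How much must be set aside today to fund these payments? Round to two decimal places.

Ordinary annuity of 84 payments, first payment at period 8.
Periodic rate r = 0.06/4 per quarter; n is counted in quarters.
The ordinary-annuity PV formula values the stream one period before the first payment (period 7); discount that back 7 periods:
PV₀ = 26,710 × [1 − (1+r)^−84] / r × (1+r)^−7 = A$1,145,047.63

A$1,145,047.63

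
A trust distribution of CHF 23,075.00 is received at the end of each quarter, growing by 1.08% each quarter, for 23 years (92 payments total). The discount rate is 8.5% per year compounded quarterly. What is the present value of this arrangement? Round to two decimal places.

CHF 1,350,945.19

Periodic rate r = 0.085/4 per quarter; n is counted in quarters.
Growing ordinary annuity: PV = PMT₁ × [1 − ((1+g)/(1+r))^n] / (r − g) = 23,075 × [1 − ((1+0.0108)/(1+r))^92] / (r − 0.0108) = CHF 1,350,945.19.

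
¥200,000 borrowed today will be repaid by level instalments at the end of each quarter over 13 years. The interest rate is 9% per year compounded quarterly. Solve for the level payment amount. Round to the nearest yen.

Level ordinary annuity; solve PV = PMT × [(1 − (1+r)^−n)/r] for PMT.
Periodic rate r = 0.09/4 per quarter; n is counted in quarters.
With n = 52: PMT = 200,000 / ([(1 − (1+r)^−n)/r]) = ¥6,564

¥6,564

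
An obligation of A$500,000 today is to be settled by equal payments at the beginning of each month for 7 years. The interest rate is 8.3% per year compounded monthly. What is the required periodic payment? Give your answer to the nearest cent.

A$7,814.00

Level annuity due; solve PV = PMT × [(1 − (1+r)^−n)/r] × (1+r) for PMT.
Periodic rate r = 0.083/12 per month; n is counted in months.
With n = 84: PMT = 500,000 / ([(1 − (1+r)^−n)/r] × (1+r)) = A$7,814.00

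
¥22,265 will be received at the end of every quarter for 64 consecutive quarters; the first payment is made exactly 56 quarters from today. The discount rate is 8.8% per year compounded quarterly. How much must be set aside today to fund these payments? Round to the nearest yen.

¥229,821

Ordinary annuity of 64 payments, first payment at period 56.
Periodic rate r = 0.088/4 per quarter; n is counted in quarters.
The ordinary-annuity PV formula values the stream one period before the first payment (period 55); discount that back 55 periods:
PV₀ = 22,265 × [1 − (1+r)^−64] / r × (1+r)^−55 = ¥229,821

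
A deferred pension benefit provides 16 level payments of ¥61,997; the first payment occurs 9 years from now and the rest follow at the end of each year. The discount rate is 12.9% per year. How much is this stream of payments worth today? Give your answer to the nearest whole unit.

Ordinary annuity of 16 payments, first payment at period 9.
Periodic rate r = 0.129 per year.
The ordinary-annuity PV formula values the stream one period before the first payment (period 8); discount that back 8 periods:
PV₀ = 61,997 × [1 − (1+r)^−16] / r × (1+r)^−8 = ¥155,937

¥155,937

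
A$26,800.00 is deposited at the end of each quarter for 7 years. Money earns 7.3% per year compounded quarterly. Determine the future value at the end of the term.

This is an ordinary annuity: 28 deposits of A$26,800.00 at the end of each quarter.
Periodic rate r = 0.073/4 per quarter; n is counted in quarters.
FV = PMT × [((1+r)^n − 1)/r] = 26,800 × [(1+r)^28 − 1] / r = A$968,170.87

A$968,170.87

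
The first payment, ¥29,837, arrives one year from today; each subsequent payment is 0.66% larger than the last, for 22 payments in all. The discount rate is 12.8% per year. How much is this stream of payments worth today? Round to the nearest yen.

Periodic rate r = 0.128 per year.
Growing ordinary annuity: PV = PMT₁ × [1 − ((1+g)/(1+r))^n] / (r − g) = 29,837 × [1 − ((1+0.0066)/(1+r))^22] / (r − 0.0066) = ¥225,702.

¥225,702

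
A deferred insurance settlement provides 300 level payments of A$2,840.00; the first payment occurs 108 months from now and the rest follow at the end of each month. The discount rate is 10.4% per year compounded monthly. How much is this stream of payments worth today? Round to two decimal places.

A$120,380.36

Ordinary annuity of 300 payments, first payment at period 108.
Periodic rate r = 0.104/12 per month; n is counted in months.
The ordinary-annuity PV formula values the stream one period before the first payment (period 107); discount that back 107 periods:
PV₀ = 2,840 × [1 − (1+r)^−300] / r × (1+r)^−107 = A$120,380.36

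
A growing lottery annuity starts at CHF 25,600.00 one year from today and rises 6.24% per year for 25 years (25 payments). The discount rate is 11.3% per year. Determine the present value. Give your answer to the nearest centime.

Periodic rate r = 0.113 per year.
Growing ordinary annuity: PV = PMT₁ × [1 − ((1+g)/(1+r))^n] / (r − g) = 25,600 × [1 − ((1+0.0624)/(1+r))^25] / (r − 0.0624) = CHF 347,836.13.

CHF 347,836.13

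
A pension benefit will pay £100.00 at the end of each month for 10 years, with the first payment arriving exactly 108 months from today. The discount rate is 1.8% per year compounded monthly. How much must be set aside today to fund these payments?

£9,348.28

Ordinary annuity of 120 payments, first payment at period 108.
Periodic rate r = 0.018/12 per month; n is counted in months.
The ordinary-annuity PV formula values the stream one period before the first payment (period 107); discount that back 107 periods:
PV₀ = 100 × [1 − (1+r)^−120] / r × (1+r)^−107 = £9,348.28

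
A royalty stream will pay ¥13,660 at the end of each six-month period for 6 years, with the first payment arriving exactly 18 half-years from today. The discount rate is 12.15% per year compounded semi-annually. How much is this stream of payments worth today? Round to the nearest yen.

Ordinary annuity of 12 payments, first payment at period 18.
Periodic rate r = 0.1215/2 per half-year; n is counted in half-years.
The ordinary-annuity PV formula values the stream one period before the first payment (period 17); discount that back 17 periods:
PV₀ = 13,660 × [1 − (1+r)^−12] / r × (1+r)^−17 = ¥41,849

¥41,849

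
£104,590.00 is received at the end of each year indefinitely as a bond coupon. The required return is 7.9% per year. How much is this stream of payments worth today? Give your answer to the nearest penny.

Periodic rate r = 0.079 per year.
Level perpetuity: PV = PMT / r = 104,590 / (0.079) = £1,323,924.05.

£1,323,924.05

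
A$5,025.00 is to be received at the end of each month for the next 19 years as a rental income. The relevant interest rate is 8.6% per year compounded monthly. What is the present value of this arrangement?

A$563,533.00

This is an ordinary annuity: 228 payments of A$5,025.00 at the end of each month.
Periodic rate r = 0.086/12 per month; n is counted in months.
PV = PMT × [(1 − (1+r)^−n)/r] = 5,025 × [1 − (1+r)^−228] / r = A$563,533.00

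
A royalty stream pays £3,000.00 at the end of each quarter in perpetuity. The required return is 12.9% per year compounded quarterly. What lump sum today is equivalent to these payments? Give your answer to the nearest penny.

Periodic rate r = 0.129/4 per quarter.
Level perpetuity: PV = PMT / r = 3,000 / (0.129/4) = £93,023.26.

£93,023.26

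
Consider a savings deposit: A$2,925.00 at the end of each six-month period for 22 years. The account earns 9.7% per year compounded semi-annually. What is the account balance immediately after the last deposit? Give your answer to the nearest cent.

A$424,303.95

This is an ordinary annuity: 44 deposits of A$2,925.00 at the end of each six-month period.
Periodic rate r = 0.097/2 per half-year; n is counted in half-years.
FV = PMT × [((1+r)^n − 1)/r] = 2,925 × [(1+r)^44 − 1] / r = A$424,303.95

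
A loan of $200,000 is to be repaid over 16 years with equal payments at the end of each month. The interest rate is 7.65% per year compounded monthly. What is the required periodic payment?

Level ordinary annuity; solve PV = PMT × [(1 − (1+r)^−n)/r] for PMT.
Periodic rate r = 0.0765/12 per month; n is counted in months.
With n = 192: PMT = 200,000 / ([(1 − (1+r)^−n)/r]) = $1,809.01

$1,809.01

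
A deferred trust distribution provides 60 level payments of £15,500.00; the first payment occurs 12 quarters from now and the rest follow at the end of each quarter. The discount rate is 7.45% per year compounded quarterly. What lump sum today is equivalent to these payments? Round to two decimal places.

£454,824.46

Ordinary annuity of 60 payments, first payment at period 12.
Periodic rate r = 0.0745/4 per quarter; n is counted in quarters.
The ordinary-annuity PV formula values the stream one period before the first payment (period 11); discount that back 11 periods:
PV₀ = 15,500 × [1 − (1+r)^−60] / r × (1+r)^−11 = £454,824.46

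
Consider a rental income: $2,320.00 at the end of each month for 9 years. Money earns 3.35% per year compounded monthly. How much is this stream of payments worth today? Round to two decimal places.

This is an ordinary annuity: 108 payments of $2,320.00 at the end of each month.
Periodic rate r = 0.0335/12 per month; n is counted in months.
PV = PMT × [(1 − (1+r)^−n)/r] = 2,320 × [1 − (1+r)^−108] / r = $216,056.17

$216,056.17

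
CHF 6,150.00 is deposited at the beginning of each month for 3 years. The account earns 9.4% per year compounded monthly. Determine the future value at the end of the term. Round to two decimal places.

CHF 256,622.49

This is an annuity due: 36 deposits of CHF 6,150.00 at the beginning of each month.
Periodic rate r = 0.094/12 per month; n is counted in months.
FV = PMT × [((1+r)^n − 1)/r] × (1+r) = 6,150 × [(1+r)^36 − 1] / r × (1+r) = CHF 256,622.49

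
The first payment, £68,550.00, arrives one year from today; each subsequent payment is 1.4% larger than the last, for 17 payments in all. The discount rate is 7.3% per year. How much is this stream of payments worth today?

£717,636.94

Periodic rate r = 0.073 per year.
Growing ordinary annuity: PV = PMT₁ × [1 − ((1+g)/(1+r))^n] / (r − g) = 68,550 × [1 − ((1+0.014)/(1+r))^17] / (r − 0.014) = £717,636.94.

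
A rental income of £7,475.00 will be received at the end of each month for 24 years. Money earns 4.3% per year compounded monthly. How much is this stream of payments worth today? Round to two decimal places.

£1,341,429.11

This is an ordinary annuity: 288 payments of £7,475.00 at the end of each month.
Periodic rate r = 0.043/12 per month; n is counted in months.
PV = PMT × [(1 − (1+r)^−n)/r] = 7,475 × [1 − (1+r)^−288] / r = £1,341,429.11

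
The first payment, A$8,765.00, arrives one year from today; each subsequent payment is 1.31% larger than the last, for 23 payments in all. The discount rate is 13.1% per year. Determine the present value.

Periodic rate r = 0.131 per year.
Growing ordinary annuity: PV = PMT₁ × [1 − ((1+g)/(1+r))^n] / (r − g) = 8,765 × [1 − ((1+0.0131)/(1+r))^23] / (r − 0.0131) = A$68,432.47.

A$68,432.47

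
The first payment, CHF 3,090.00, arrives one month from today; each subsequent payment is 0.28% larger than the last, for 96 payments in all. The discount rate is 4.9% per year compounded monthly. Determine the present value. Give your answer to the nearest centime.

CHF 278,195.18

Periodic rate r = 0.049/12 per month; n is counted in months.
Growing ordinary annuity: PV = PMT₁ × [1 − ((1+g)/(1+r))^n] / (r − g) = 3,090 × [1 − ((1+0.0028)/(1+r))^96] / (r − 0.0028) = CHF 278,195.18.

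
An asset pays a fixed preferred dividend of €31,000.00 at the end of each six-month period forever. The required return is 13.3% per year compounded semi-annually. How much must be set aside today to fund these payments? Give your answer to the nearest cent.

€466,165.41

Periodic rate r = 0.133/2 per half-year.
Level perpetuity: PV = PMT / r = 31,000 / (0.133/2) = €466,165.41.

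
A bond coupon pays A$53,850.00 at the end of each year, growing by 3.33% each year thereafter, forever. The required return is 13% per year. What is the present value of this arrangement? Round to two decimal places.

Periodic rate r = 0.13 per year.
Growing perpetuity (Gordon): PV = PMT₁ / (r − g) = 53,850 / (r − 0.0333) = A$556,876.94.

A$556,876.94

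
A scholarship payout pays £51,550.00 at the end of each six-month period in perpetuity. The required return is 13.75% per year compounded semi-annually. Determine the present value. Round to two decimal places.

£749,818.18

Periodic rate r = 0.1375/2 per half-year.
Level perpetuity: PV = PMT / r = 51,550 / (0.1375/2) = £749,818.18.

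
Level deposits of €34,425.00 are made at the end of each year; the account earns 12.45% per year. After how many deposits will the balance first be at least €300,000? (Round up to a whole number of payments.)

7 payments

Periodic rate r = 0.1245 per year.
Ordinary annuity FV: 300,000 = 34,425 × [((1+r)^n − 1)/r].
(1+r)^n = 1 + 300,000 × r / 34,425, so n = ln(1 + 300,000·r/34,425) / ln(1+r) = 6.26.
Round up to a whole number of payments: n = 7.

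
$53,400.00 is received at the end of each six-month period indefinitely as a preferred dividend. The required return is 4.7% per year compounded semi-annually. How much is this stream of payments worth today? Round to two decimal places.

Periodic rate r = 0.047/2 per half-year.
Level perpetuity: PV = PMT / r = 53,400 / (0.047/2) = $2,272,340.43.

$2,272,340.43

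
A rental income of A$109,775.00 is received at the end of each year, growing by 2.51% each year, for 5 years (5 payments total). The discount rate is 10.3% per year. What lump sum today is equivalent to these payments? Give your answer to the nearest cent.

Periodic rate r = 0.103 per year.
Growing ordinary annuity: PV = PMT₁ × [1 − ((1+g)/(1+r))^n] / (r − g) = 109,775 × [1 − ((1+0.0251)/(1+r))^5] / (r − 0.0251) = A$432,122.12.

A$432,122.12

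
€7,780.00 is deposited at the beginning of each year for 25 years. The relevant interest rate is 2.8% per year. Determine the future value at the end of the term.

This is an annuity due: 25 deposits of €7,780.00 at the beginning of each year.
Periodic rate r = 0.028 per year.
FV = PMT × [((1+r)^n − 1)/r] × (1+r) = 7,780 × [(1+r)^25 − 1] / r × (1+r) = €284,058.04

€284,058.04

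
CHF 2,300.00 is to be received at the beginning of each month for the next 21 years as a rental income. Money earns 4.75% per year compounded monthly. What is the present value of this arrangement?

CHF 367,787.98

This is an annuity due: 252 payments of CHF 2,300.00 at the beginning of each month.
Periodic rate r = 0.0475/12 per month; n is counted in months.
PV = PMT × [(1 − (1+r)^−n)/r] × (1+r) = 2,300 × [1 − (1+r)^−252] / r × (1+r) = CHF 367,787.98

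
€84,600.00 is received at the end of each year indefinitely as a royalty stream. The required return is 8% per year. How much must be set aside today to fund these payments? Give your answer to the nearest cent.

€1,057,500.00

Periodic rate r = 0.08 per year.
Level perpetuity: PV = PMT / r = 84,600 / (0.08) = €1,057,500.00.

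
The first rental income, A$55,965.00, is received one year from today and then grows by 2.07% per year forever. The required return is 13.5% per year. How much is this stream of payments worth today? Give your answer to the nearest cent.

A$489,632.55

Periodic rate r = 0.135 per year.
Growing perpetuity (Gordon): PV = PMT₁ / (r − g) = 55,965 / (r − 0.0207) = A$489,632.55.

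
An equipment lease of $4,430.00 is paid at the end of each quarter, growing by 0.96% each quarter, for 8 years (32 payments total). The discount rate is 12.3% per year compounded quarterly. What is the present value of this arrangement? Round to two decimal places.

Periodic rate r = 0.123/4 per quarter; n is counted in quarters.
Growing ordinary annuity: PV = PMT₁ × [1 − ((1+g)/(1+r))^n] / (r − g) = 4,430 × [1 − ((1+0.0096)/(1+r))^32] / (r − 0.0096) = $101,570.21.

$101,570.21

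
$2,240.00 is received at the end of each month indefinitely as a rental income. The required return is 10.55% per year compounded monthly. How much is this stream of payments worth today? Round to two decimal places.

Periodic rate r = 0.1055/12 per month.
Level perpetuity: PV = PMT / r = 2,240 / (0.1055/12) = $254,786.73.

$254,786.73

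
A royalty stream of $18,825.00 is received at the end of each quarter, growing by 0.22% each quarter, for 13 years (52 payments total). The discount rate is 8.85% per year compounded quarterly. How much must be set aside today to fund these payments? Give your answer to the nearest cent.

Periodic rate r = 0.0885/4 per quarter; n is counted in quarters.
Growing ordinary annuity: PV = PMT₁ × [1 − ((1+g)/(1+r))^n] / (r − g) = 18,825 × [1 − ((1+0.0022)/(1+r))^52] / (r − 0.0022) = $605,357.82.

$605,357.82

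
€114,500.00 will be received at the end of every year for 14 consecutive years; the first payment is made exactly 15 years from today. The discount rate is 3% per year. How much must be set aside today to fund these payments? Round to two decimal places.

Ordinary annuity of 14 payments, first payment at period 15.
Periodic rate r = 0.03 per year.
The ordinary-annuity PV formula values the stream one period before the first payment (period 14); discount that back 14 periods:
PV₀ = 114,500 × [1 − (1+r)^−14] / r × (1+r)^−14 = €855,090.02

€855,090.02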